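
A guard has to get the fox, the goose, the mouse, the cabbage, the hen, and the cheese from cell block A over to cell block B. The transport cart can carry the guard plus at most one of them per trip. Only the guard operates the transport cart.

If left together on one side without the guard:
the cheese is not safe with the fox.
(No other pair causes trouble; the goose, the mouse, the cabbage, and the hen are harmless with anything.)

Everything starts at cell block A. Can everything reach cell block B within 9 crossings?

Counting alone: the guard can take at most 1 across per trip to cell block B, so moving all 6 needs at least 6 loaded trips out, with a return between consecutive ones — at least 11 crossings.
Since 9 < 11, 9 crossings cannot be enough. (The shortest complete plan in fact takes 11:)
1. Guard goes to cell block B with the fox.  [cell block A: the cabbage, the cheese, the goose, the hen, the mouse | cell block B: the fox]
2. Guard goes back to cell block A alone.  [cell block A: the cabbage, the cheese, the goose, the hen, the mouse | cell block B: the fox]
3. Guard goes to cell block B with the goose.  [cell block A: the cabbage, the cheese, the hen, the mouse | cell block B: the fox, the goose]
4. Guard goes back to cell block A alone.  [cell block A: the cabbage, the cheese, the hen, the mouse | cell block B: the fox, the goose]
5. Guard goes to cell block B with the mouse.  [cell block A: the cabbage, the cheese, the hen | cell block B: the fox, the goose, the mouse]
6. Guard goes back to cell block A alone.  [cell block A: the cabbage, the cheese, the hen | cell block B: the fox, the goose, the mouse]
7. Guard goes to cell block B with the cabbage.  [cell block A: the cheese, the hen | cell block B: the cabbage, the fox, the goose, the mouse]
8. Guard goes back to cell block A alone.  [cell block A: the cheese, the hen | cell block B: the cabbage, the fox, the goose, the mouse]
9. Guard goes to cell block B with the hen.  [cell block A: the cheese | cell block B: the cabbage, the fox, the goose, the hen, the mouse]
10. Guard goes back to cell block A alone.  [cell block A: the cheese | cell block B: the cabbage, the fox, the goose, the hen, the mouse]
11. Guard goes to cell block B with the cheese.  [cell block A: — | cell block B: the cabbage, the cheese, the fox, the goose, the hen, the mouse]

No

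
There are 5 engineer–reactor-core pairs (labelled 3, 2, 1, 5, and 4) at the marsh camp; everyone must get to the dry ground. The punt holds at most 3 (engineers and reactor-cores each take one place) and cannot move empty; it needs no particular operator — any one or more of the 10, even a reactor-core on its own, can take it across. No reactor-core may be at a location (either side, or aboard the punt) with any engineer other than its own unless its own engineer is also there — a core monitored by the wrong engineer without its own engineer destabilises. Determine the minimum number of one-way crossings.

Counting alone: each trip to the dry ground takes at most 3 across and each return brings at least 1 back, so after t trips out (and t−1 returns) at most 3t − (t−1) of the 10 are across; that first reaches 10 at t = 5, so at least 9 crossings are needed.
The safety rule pushes this higher. Following every safe sequence of crossings, the most of the 10 that can be at the dry ground as the punt arrives there on crossing 9 is 9 — never all 10.
So no plan with fewer than 11 crossings exists, and this one achieves 11:
1. engineer 3 and reactor-core 3 cross → the dry ground.
2. engineer 3 crosses ← the marsh camp.
3. reactor-core 1, reactor-core 2, and reactor-core 5 cross → the dry ground.
4. reactor-core 3 crosses ← the marsh camp.
5. engineer 1, engineer 2, and engineer 5 cross → the dry ground.
6. engineer 2 and reactor-core 2 cross ← the marsh camp.
7. engineer 2, engineer 3, and engineer 4 cross → the dry ground.
8. reactor-core 1 crosses ← the marsh camp.
9. reactor-core 2 and reactor-core 3 cross → the dry ground.
10. reactor-core 3 crosses ← the marsh camp.
11. reactor-core 1, reactor-core 3, and reactor-core 4 cross → the dry ground.

11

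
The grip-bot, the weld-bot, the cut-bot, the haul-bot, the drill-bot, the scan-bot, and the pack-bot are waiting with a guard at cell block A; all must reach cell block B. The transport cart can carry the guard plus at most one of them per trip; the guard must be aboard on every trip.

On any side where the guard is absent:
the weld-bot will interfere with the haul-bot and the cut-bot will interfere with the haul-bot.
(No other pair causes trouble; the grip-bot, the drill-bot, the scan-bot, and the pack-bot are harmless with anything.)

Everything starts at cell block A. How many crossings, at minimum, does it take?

15

Counting alone: the guard can take at most 1 across per trip to cell block B, so moving all 7 needs at least 7 loaded trips out, with a return between consecutive ones — at least 13 crossings.
The safety rule pushes this higher. Following every safe sequence of crossings, the most of the 7 that can be at cell block B as the transport cart arrives there on crossing 13 is 6 — never all 7.
So no plan with fewer than 15 crossings exists, and this one achieves 15:
1. Guard goes to cell block B with the haul-bot.
2. Guard goes back to cell block A alone.
3. Guard goes to cell block B with the grip-bot.
4. Guard goes back to cell block A alone.
5. Guard goes to cell block B with the weld-bot.
6. Guard goes back to cell block A with the haul-bot.
7. Guard goes to cell block B with the cut-bot.
8. Guard goes back to cell block A alone.
9. Guard goes to cell block B with the drill-bot.
10. Guard goes back to cell block A alone.
11. Guard goes to cell block B with the scan-bot.
12. Guard goes back to cell block A alone.
13. Guard goes to cell block B with the pack-bot.
14. Guard goes back to cell block A alone.
15. Guard goes to cell block B with the haul-bot.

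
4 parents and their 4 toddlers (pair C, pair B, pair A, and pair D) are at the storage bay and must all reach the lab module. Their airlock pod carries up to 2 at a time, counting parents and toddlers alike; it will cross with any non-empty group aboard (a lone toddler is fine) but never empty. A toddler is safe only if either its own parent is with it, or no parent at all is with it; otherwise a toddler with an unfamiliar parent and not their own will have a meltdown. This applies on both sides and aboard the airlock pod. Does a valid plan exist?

No

Following every safe sequence of crossings from the start, the most of the 8 that can be at the lab module as the airlock pod arrives there on crossings 1, 3, 5 is 2, 3, 4 respectively; the best ever achieved is 4 of 8.
From crossing 7 on, no configuration arises that was not already reachable earlier: only 44 distinct safe configurations (who is on which side, and where the airlock pod is) can ever be reached, none of them has everyone across, and every continuation just revisits them. So no valid plan exists.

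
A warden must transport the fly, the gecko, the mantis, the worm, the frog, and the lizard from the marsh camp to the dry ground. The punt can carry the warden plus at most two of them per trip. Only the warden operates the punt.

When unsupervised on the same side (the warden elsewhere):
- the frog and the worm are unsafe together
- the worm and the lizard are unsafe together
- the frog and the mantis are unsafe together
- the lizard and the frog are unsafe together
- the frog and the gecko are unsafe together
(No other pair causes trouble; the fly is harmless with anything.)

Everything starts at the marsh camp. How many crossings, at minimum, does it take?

9

Counting alone: the warden can take at most 2 across per trip to the dry ground, so moving all 6 needs at least 3 loaded trips out, with a return between consecutive ones — at least 5 crossings.
The safety rule pushes this higher. Following every safe sequence of crossings, the most of the 6 that can be at the dry ground as the punt arrives there on crossings 5, 7 is 4, 5 respectively — never all 6.
So no plan with fewer than 9 crossings exists, and this one achieves 9:
1. Warden goes to the dry ground with the frog and the worm.  [the marsh camp: the fly, the gecko, the lizard, the mantis | the dry ground: the frog, the worm]
2. Warden goes back to the marsh camp with the worm.  [the marsh camp: the fly, the gecko, the lizard, the mantis, the worm | the dry ground: the frog]
3. Warden goes to the dry ground with the fly and the worm.  [the marsh camp: the gecko, the lizard, the mantis | the dry ground: the fly, the frog, the worm]
4. Warden goes back to the marsh camp with the worm.  [the marsh camp: the gecko, the lizard, the mantis, the worm | the dry ground: the fly, the frog]
5. Warden goes to the dry ground with the gecko and the worm.  [the marsh camp: the lizard, the mantis | the dry ground: the fly, the frog, the gecko, the worm]
6. Warden goes back to the marsh camp with the frog.  [the marsh camp: the frog, the lizard, the mantis | the dry ground: the fly, the gecko, the worm]
7. Warden goes to the dry ground with the frog and the mantis.  [the marsh camp: the lizard | the dry ground: the fly, the frog, the gecko, the mantis, the worm]
8. Warden goes back to the marsh camp with the frog.  [the marsh camp: the frog, the lizard | the dry ground: the fly, the gecko, the mantis, the worm]
9. Warden goes to the dry ground with the frog and the lizard.  [the marsh camp: — | the dry ground: the fly, the frog, the gecko, the lizard, the mantis, the worm]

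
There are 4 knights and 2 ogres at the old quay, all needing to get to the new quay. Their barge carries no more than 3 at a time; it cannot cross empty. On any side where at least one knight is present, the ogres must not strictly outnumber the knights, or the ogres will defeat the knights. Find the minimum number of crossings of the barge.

Counting alone: each trip to the new quay takes at most 3 across and each return brings at least 1 back, so after t trips out (and t−1 returns) at most 3t − (t−1) of the 6 are across; that first reaches 6 at t = 3, so at least 5 crossings are needed.
The plan below uses exactly 5 crossings, so it is optimal:
1. 2 ogres → the new quay.  (the old quay: 4K 0O; the new quay: 0K 2O)
2. 1 ogre ← the old quay.  (the old quay: 4K 1O; the new quay: 0K 1O)
3. 2 knights and 1 ogre → the new quay.  (the old quay: 2K 0O; the new quay: 2K 2O)
4. 1 ogre ← the old quay.  (the old quay: 2K 1O; the new quay: 2K 1O)
5. 2 knights and 1 ogre → the new quay.  (the old quay: 0K 0O; the new quay: 4K 2O)

5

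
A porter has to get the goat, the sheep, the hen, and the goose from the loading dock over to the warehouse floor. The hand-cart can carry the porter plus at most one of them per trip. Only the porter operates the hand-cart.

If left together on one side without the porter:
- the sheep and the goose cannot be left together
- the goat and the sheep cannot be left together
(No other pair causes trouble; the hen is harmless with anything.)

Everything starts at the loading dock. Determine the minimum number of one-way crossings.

Counting alone: the porter can take at most 1 across per trip to the warehouse floor, so moving all 4 needs at least 4 loaded trips out, with a return between consecutive ones — at least 7 crossings.
The safety rule pushes this higher. Following every safe sequence of crossings, the most of the 4 that can be at the warehouse floor as the hand-cart arrives there on crossing 7 is 3 — never all 4.
So no plan with fewer than 9 crossings exists, and this one achieves 9:
1. Porter goes to the warehouse floor with the sheep.
2. Porter goes back to the loading dock alone.
3. Porter goes to the warehouse floor with the goat.
4. Porter goes back to the loading dock with the sheep.
5. Porter goes to the warehouse floor with the goose.
6. Porter goes back to the loading dock alone.
7. Porter goes to the warehouse floor with the hen.
8. Porter goes back to the loading dock alone.
9. Porter goes to the warehouse floor with the sheep.

9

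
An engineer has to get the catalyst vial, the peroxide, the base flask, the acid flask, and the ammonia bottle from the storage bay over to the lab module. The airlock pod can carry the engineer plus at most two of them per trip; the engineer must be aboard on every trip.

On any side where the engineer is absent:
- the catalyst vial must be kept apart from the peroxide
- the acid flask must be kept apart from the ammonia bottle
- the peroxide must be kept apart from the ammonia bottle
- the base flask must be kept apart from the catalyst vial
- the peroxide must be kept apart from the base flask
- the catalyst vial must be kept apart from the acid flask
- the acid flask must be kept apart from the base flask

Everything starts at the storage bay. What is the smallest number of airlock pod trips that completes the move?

impossible

Whatever the first load, the items left behind include a forbidden pair without the engineer. No opening move is safe, so no plan exists.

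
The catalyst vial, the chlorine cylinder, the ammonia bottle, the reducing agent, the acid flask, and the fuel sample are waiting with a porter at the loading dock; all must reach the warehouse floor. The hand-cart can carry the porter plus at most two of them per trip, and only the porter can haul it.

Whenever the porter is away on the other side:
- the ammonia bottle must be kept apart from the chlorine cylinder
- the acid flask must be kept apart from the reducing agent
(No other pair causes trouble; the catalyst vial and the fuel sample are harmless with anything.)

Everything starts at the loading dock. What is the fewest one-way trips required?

Counting alone: the porter can take at most 2 across per trip to the warehouse floor, so moving all 6 needs at least 3 loaded trips out, with a return between consecutive ones — at least 5 crossings.
The plan below uses exactly 5 crossings, so it is optimal:
1. Porter goes to the warehouse floor with the chlorine cylinder and the reducing agent.  [the loading dock: the acid flask, the ammonia bottle, the catalyst vial, the fuel sample | the warehouse floor: the chlorine cylinder, the reducing agent]
2. Porter goes back to the loading dock alone.  [the loading dock: the acid flask, the ammonia bottle, the catalyst vial, the fuel sample | the warehouse floor: the chlorine cylinder, the reducing agent]
3. Porter goes to the warehouse floor with the catalyst vial and the fuel sample.  [the loading dock: the acid flask, the ammonia bottle | the warehouse floor: the catalyst vial, the chlorine cylinder, the fuel sample, the reducing agent]
4. Porter goes back to the loading dock alone.  [the loading dock: the acid flask, the ammonia bottle | the warehouse floor: the catalyst vial, the chlorine cylinder, the fuel sample, the reducing agent]
5. Porter goes to the warehouse floor with the acid flask and the ammonia bottle.  [the loading dock: — | the warehouse floor: the acid flask, the ammonia bottle, the catalyst vial, the chlorine cylinder, the fuel sample, the reducing agent]

5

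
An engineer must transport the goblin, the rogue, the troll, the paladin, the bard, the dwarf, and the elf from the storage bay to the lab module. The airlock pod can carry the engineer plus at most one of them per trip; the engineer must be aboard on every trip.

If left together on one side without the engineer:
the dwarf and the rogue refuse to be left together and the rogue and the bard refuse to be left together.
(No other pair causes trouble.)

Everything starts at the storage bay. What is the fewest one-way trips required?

Counting alone: the engineer can take at most 1 across per trip to the lab module, so moving all 7 needs at least 7 loaded trips out, with a return between consecutive ones — at least 13 crossings.
The safety rule pushes this higher. Following every safe sequence of crossings, the most of the 7 that can be at the lab module as the airlock pod arrives there on crossing 13 is 6 — never all 7.
So no plan with fewer than 15 crossings exists, and this one achieves 15:
1. Engineer goes to the lab module with the rogue.
2. Engineer goes back to the storage bay alone.
3. Engineer goes to the lab module with the goblin.
4. Engineer goes back to the storage bay alone.
5. Engineer goes to the lab module with the troll.
6. Engineer goes back to the storage bay alone.
7. Engineer goes to the lab module with the paladin.
8. Engineer goes back to the storage bay alone.
9. Engineer goes to the lab module with the bard.
10. Engineer goes back to the storage bay with the rogue.
11. Engineer goes to the lab module with the dwarf.
12. Engineer goes back to the storage bay alone.
13. Engineer goes to the lab module with the elf.
14. Engineer goes back to the storage bay alone.
15. Engineer goes to the lab module with the rogue.

15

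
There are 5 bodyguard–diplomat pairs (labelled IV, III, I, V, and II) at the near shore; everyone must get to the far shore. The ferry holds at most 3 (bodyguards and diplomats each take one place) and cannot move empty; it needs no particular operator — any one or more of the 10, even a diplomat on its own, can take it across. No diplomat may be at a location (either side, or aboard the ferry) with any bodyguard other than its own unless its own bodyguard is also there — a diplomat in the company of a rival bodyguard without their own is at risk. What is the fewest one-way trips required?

Counting alone: each trip to the far shore takes at most 3 across and each return brings at least 1 back, so after t trips out (and t−1 returns) at most 3t − (t−1) of the 10 are across; that first reaches 10 at t = 5, so at least 9 crossings are needed.
The safety rule pushes this higher. Following every safe sequence of crossings, the most of the 10 that can be at the far shore as the ferry arrives there on crossing 9 is 9 — never all 10.
So no plan with fewer than 11 crossings exists, and this one achieves 11:
1. bodyguard IV and diplomat IV cross → the far shore.
2. bodyguard IV crosses ← the near shore.
3. diplomat I, diplomat III, and diplomat V cross → the far shore.
4. diplomat IV crosses ← the near shore.
5. bodyguard I, bodyguard III, and bodyguard V cross → the far shore.
6. bodyguard III and diplomat III cross ← the near shore.
7. bodyguard II, bodyguard III, and bodyguard IV cross → the far shore.
8. diplomat I crosses ← the near shore.
9. diplomat III and diplomat IV cross → the far shore.
10. diplomat IV crosses ← the near shore.
11. diplomat I, diplomat II, and diplomat IV cross → the far shore.

11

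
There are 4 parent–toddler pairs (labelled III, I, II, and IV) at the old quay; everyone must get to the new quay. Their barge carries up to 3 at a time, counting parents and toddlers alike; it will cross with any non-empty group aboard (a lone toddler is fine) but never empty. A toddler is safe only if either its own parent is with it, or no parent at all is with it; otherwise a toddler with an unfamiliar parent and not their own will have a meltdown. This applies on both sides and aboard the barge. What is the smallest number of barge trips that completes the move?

9

Counting alone: each trip to the new quay takes at most 3 across and each return brings at least 1 back, so after t trips out (and t−1 returns) at most 3t − (t−1) of the 8 are across; that first reaches 8 at t = 4, so at least 7 crossings are needed.
The safety rule pushes this higher. Following every safe sequence of crossings, the most of the 8 that can be at the new quay as the barge arrives there on crossing 7 is 7 — never all 8.
So no plan with fewer than 9 crossings exists, and this one achieves 9:
1. parent III and toddler III cross → the new quay.
2. parent III crosses ← the old quay.
3. parent I, parent III, and toddler I cross → the new quay.
4. parent III and toddler III cross ← the old quay.
5. parent II, parent III, and parent IV cross → the new quay.
6. toddler I crosses ← the old quay.
7. toddler I and toddler III cross → the new quay.
8. toddler III crosses ← the old quay.
9. toddler II, toddler III, and toddler IV cross → the new quay.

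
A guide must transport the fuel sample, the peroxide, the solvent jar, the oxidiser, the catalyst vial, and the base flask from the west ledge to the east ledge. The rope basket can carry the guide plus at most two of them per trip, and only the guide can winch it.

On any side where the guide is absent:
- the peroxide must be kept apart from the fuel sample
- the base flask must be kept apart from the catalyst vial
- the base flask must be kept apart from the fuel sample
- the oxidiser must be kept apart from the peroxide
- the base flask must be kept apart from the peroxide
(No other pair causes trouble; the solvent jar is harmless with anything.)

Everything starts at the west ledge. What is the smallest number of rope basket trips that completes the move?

Counting alone: the guide can take at most 2 across per trip to the east ledge, so moving all 6 needs at least 3 loaded trips out, with a return between consecutive ones — at least 5 crossings.
The safety rule pushes this higher. Following every safe sequence of crossings, the most of the 6 that can be at the east ledge as the rope basket arrives there on crossings 5, 7 is 4, 5 respectively — never all 6.
So no plan with fewer than 9 crossings exists, and this one achieves 9:
1. Guide goes to the east ledge with the base flask and the peroxide.  [the west ledge: the catalyst vial, the fuel sample, the oxidiser, the solvent jar | the east ledge: the base flask, the peroxide]
2. Guide goes back to the west ledge with the peroxide.  [the west ledge: the catalyst vial, the fuel sample, the oxidiser, the peroxide, the solvent jar | the east ledge: the base flask]
3. Guide goes to the east ledge with the fuel sample and the oxidiser.  [the west ledge: the catalyst vial, the peroxide, the solvent jar | the east ledge: the base flask, the fuel sample, the oxidiser]
4. Guide goes back to the west ledge with the fuel sample.  [the west ledge: the catalyst vial, the fuel sample, the peroxide, the solvent jar | the east ledge: the base flask, the oxidiser]
5. Guide goes to the east ledge with the fuel sample and the solvent jar.  [the west ledge: the catalyst vial, the peroxide | the east ledge: the base flask, the fuel sample, the oxidiser, the solvent jar]
6. Guide goes back to the west ledge with the fuel sample.  [the west ledge: the catalyst vial, the fuel sample, the peroxide | the east ledge: the base flask, the oxidiser, the solvent jar]
7. Guide goes to the east ledge with the catalyst vial and the fuel sample.  [the west ledge: the peroxide | the east ledge: the base flask, the catalyst vial, the fuel sample, the oxidiser, the solvent jar]
8. Guide goes back to the west ledge with the base flask.  [the west ledge: the base flask, the peroxide | the east ledge: the catalyst vial, the fuel sample, the oxidiser, the solvent jar]
9. Guide goes to the east ledge with the base flask and the peroxide.  [the west ledge: — | the east ledge: the base flask, the catalyst vial, the fuel sample, the oxidiser, the peroxide, the solvent jar]

9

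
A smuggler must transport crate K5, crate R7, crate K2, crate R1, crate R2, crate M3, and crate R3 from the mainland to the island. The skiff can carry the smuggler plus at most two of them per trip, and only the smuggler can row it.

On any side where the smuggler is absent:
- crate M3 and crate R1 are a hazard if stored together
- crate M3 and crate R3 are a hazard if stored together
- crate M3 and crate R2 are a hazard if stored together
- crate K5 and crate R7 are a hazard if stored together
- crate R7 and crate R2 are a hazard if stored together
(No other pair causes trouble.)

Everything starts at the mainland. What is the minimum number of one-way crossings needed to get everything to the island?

9

Counting alone: the smuggler can take at most 2 across per trip to the island, so moving all 7 needs at least 4 loaded trips out, with a return between consecutive ones — at least 7 crossings.
The safety rule pushes this higher. Following every safe sequence of crossings, the most of the 7 that can be at the island as the skiff arrives there on crossing 7 is 6 — never all 7.
So no plan with fewer than 9 crossings exists, and this one achieves 9:
1. Smuggler goes to the island with crate M3 and crate R7.
2. Smuggler goes back to the mainland alone.
3. Smuggler goes to the island with crate K5.
4. Smuggler goes back to the mainland with crate R7.
5. Smuggler goes to the island with crate K2 and crate R2.
6. Smuggler goes back to the mainland with crate M3.
7. Smuggler goes to the island with crate R1 and crate R3.
8. Smuggler goes back to the mainland alone.
9. Smuggler goes to the island with crate M3 and crate R7.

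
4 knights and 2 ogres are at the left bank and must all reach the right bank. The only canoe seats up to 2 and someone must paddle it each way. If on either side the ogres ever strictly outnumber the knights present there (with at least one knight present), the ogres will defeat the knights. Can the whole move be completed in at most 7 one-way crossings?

No

Counting alone: each trip to the right bank takes at most 2 across and each return brings at least 1 back, so after t trips out (and t−1 returns) at most 2t − (t−1) of the 6 are across; that first reaches 6 at t = 5, so at least 9 crossings are needed.
Since 7 < 9, 7 crossings cannot be enough. (The shortest complete plan in fact takes 9:)
1. 2 ogres → the right bank.  (the left bank: 4K 0O; the right bank: 0K 2O)
2. 1 ogre ← the left bank.  (the left bank: 4K 1O; the right bank: 0K 1O)
3. 2 knights → the right bank.  (the left bank: 2K 1O; the right bank: 2K 1O)
4. 1 ogre ← the left bank.  (the left bank: 2K 2O; the right bank: 2K 0O)
5. 2 ogres → the right bank.  (the left bank: 2K 0O; the right bank: 2K 2O)
6. 1 ogre ← the left bank.  (the left bank: 2K 1O; the right bank: 2K 1O)
7. 1 knight and 1 ogre → the right bank.  (the left bank: 1K 0O; the right bank: 3K 2O)
8. 1 ogre ← the left bank.  (the left bank: 1K 1O; the right bank: 3K 1O)
9. 1 knight and 1 ogre → the right bank.  (the left bank: 0K 0O; the right bank: 4K 2O)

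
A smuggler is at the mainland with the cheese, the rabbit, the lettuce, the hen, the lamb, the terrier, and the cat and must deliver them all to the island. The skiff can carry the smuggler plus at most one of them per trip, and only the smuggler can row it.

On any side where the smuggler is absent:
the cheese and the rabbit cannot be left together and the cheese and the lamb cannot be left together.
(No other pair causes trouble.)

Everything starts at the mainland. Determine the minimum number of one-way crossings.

15

Counting alone: the smuggler can take at most 1 across per trip to the island, so moving all 7 needs at least 7 loaded trips out, with a return between consecutive ones — at least 13 crossings.
The safety rule pushes this higher. Following every safe sequence of crossings, the most of the 7 that can be at the island as the skiff arrives there on crossing 13 is 6 — never all 7.
So no plan with fewer than 15 crossings exists, and this one achieves 15:
1. Smuggler goes to the island with the cheese.
2. Smuggler goes back to the mainland alone.
3. Smuggler goes to the island with the rabbit.
4. Smuggler goes back to the mainland with the cheese.
5. Smuggler goes to the island with the lamb.
6. Smuggler goes back to the mainland alone.
7. Smuggler goes to the island with the lettuce.
8. Smuggler goes back to the mainland alone.
9. Smuggler goes to the island with the hen.
10. Smuggler goes back to the mainland alone.
11. Smuggler goes to the island with the terrier.
12. Smuggler goes back to the mainland alone.
13. Smuggler goes to the island with the cat.
14. Smuggler goes back to the mainland alone.
15. Smuggler goes to the island with the cheese.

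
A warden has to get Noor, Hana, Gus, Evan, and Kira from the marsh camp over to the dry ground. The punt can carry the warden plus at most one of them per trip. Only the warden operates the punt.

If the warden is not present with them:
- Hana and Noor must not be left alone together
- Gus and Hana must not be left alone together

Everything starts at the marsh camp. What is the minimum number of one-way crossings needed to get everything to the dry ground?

11

Counting alone: the warden can take at most 1 across per trip to the dry ground, so moving all 5 needs at least 5 loaded trips out, with a return between consecutive ones — at least 9 crossings.
The safety rule pushes this higher. Following every safe sequence of crossings, the most of the 5 that can be at the dry ground as the punt arrives there on crossing 9 is 4 — never all 5.
So no plan with fewer than 11 crossings exists, and this one achieves 11:
1. Warden goes to the dry ground with Hana.  [the marsh camp: Evan, Gus, Kira, Noor | the dry ground: Hana]
2. Warden goes back to the marsh camp alone.  [the marsh camp: Evan, Gus, Kira, Noor | the dry ground: Hana]
3. Warden goes to the dry ground with Noor.  [the marsh camp: Evan, Gus, Kira | the dry ground: Hana, Noor]
4. Warden goes back to the marsh camp with Hana.  [the marsh camp: Evan, Gus, Hana, Kira | the dry ground: Noor]
5. Warden goes to the dry ground with Gus.  [the marsh camp: Evan, Hana, Kira | the dry ground: Gus, Noor]
6. Warden goes back to the marsh camp alone.  [the marsh camp: Evan, Hana, Kira | the dry ground: Gus, Noor]
7. Warden goes to the dry ground with Evan.  [the marsh camp: Hana, Kira | the dry ground: Evan, Gus, Noor]
8. Warden goes back to the marsh camp alone.  [the marsh camp: Hana, Kira | the dry ground: Evan, Gus, Noor]
9. Warden goes to the dry ground with Kira.  [the marsh camp: Hana | the dry ground: Evan, Gus, Kira, Noor]
10. Warden goes back to the marsh camp alone.  [the marsh camp: Hana | the dry ground: Evan, Gus, Kira, Noor]
11. Warden goes to the dry ground with Hana.  [the marsh camp: — | the dry ground: Evan, Gus, Hana, Kira, Noor]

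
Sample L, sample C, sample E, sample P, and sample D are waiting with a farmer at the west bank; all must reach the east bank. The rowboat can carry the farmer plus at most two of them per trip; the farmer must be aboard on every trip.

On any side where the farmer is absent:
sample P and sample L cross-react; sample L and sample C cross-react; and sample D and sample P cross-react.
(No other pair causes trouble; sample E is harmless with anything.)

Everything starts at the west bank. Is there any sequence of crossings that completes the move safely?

Yes

1. Farmer goes to the east bank with sample L and sample P.  [the west bank: sample C, sample D, sample E | the east bank: sample L, sample P]
2. Farmer goes back to the west bank with sample L.  [the west bank: sample C, sample D, sample E, sample L | the east bank: sample P]
3. Farmer goes to the east bank with sample C and sample E.  [the west bank: sample D, sample L | the east bank: sample C, sample E, sample P]
4. Farmer goes back to the west bank alone.  [the west bank: sample D, sample L | the east bank: sample C, sample E, sample P]
5. Farmer goes to the east bank with sample D and sample L.  [the west bank: — | the east bank: sample C, sample D, sample E, sample L, sample P]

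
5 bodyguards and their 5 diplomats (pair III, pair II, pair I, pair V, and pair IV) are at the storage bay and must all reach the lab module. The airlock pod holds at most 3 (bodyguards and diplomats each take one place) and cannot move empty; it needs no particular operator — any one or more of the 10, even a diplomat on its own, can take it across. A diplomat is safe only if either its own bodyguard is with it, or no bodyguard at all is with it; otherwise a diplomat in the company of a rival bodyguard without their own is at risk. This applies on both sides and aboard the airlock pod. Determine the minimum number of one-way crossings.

11

Counting alone: each trip to the lab module takes at most 3 across and each return brings at least 1 back, so after t trips out (and t−1 returns) at most 3t − (t−1) of the 10 are across; that first reaches 10 at t = 5, so at least 9 crossings are needed.
The safety rule pushes this higher. Following every safe sequence of crossings, the most of the 10 that can be at the lab module as the airlock pod arrives there on crossing 9 is 9 — never all 10.
So no plan with fewer than 11 crossings exists, and this one achieves 11:
1. bodyguard III and diplomat III cross → the lab module.
2. bodyguard III crosses ← the storage bay.
3. diplomat I, diplomat II, and diplomat V cross → the lab module.
4. diplomat III crosses ← the storage bay.
5. bodyguard I, bodyguard II, and bodyguard V cross → the lab module.
6. bodyguard II and diplomat II cross ← the storage bay.
7. bodyguard II, bodyguard III, and bodyguard IV cross → the lab module.
8. diplomat I crosses ← the storage bay.
9. diplomat II and diplomat III cross → the lab module.
10. diplomat III crosses ← the storage bay.
11. diplomat I, diplomat III, and diplomat IV cross → the lab module.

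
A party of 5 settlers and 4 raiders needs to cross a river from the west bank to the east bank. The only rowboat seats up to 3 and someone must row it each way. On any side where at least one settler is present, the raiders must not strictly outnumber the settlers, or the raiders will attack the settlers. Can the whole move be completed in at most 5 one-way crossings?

No

Counting alone: each trip to the east bank takes at most 3 across and each return brings at least 1 back, so after t trips out (and t−1 returns) at most 3t − (t−1) of the 9 are across; that first reaches 9 at t = 4, so at least 7 crossings are needed.
Since 5 < 7, 5 crossings cannot be enough. (The shortest complete plan in fact takes 7:)
1. 3 raiders → the east bank.  (the west bank: 5S 1R; the east bank: 0S 3R)
2. 1 raider ← the west bank.  (the west bank: 5S 2R; the east bank: 0S 2R)
3. 3 settlers → the east bank.  (the west bank: 2S 2R; the east bank: 3S 2R)
4. 1 settler ← the west bank.  (the west bank: 3S 2R; the east bank: 2S 2R)
5. 2 settlers and 1 raider → the east bank.  (the west bank: 1S 1R; the east bank: 4S 3R)
6. 1 settler ← the west bank.  (the west bank: 2S 1R; the east bank: 3S 3R)
7. 2 settlers and 1 raider → the east bank.  (the west bank: 0S 0R; the east bank: 5S 4R)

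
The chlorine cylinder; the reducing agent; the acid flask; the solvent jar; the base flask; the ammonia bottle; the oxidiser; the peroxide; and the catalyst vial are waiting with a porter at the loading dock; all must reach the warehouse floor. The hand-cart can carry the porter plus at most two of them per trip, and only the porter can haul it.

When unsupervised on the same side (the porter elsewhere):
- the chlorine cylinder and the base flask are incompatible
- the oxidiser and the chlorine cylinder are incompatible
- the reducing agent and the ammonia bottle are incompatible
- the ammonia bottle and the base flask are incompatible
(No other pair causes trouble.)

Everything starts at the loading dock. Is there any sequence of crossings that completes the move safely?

1. Porter goes to the warehouse floor with the ammonia bottle and the chlorine cylinder.  [the loading dock: the acid flask, the base flask, the catalyst vial, the oxidiser, the peroxide, the reducing agent, the solvent jar | the warehouse floor: the ammonia bottle, the chlorine cylinder]
2. Porter goes back to the loading dock alone.  [the loading dock: the acid flask, the base flask, the catalyst vial, the oxidiser, the peroxide, the reducing agent, the solvent jar | the warehouse floor: the ammonia bottle, the chlorine cylinder]
3. Porter goes to the warehouse floor with the reducing agent.  [the loading dock: the acid flask, the base flask, the catalyst vial, the oxidiser, the peroxide, the solvent jar | the warehouse floor: the ammonia bottle, the chlorine cylinder, the reducing agent]
4. Porter goes back to the loading dock with the ammonia bottle.  [the loading dock: the acid flask, the ammonia bottle, the base flask, the catalyst vial, the oxidiser, the peroxide, the solvent jar | the warehouse floor: the chlorine cylinder, the reducing agent]
5. Porter goes to the warehouse floor with the acid flask and the base flask.  [the loading dock: the ammonia bottle, the catalyst vial, the oxidiser, the peroxide, the solvent jar | the warehouse floor: the acid flask, the base flask, the chlorine cylinder, the reducing agent]
6. Porter goes back to the loading dock with the chlorine cylinder.  [the loading dock: the ammonia bottle, the catalyst vial, the chlorine cylinder, the oxidiser, the peroxide, the solvent jar | the warehouse floor: the acid flask, the base flask, the reducing agent]
7. Porter goes to the warehouse floor with the oxidiser and the solvent jar.  [the loading dock: the ammonia bottle, the catalyst vial, the chlorine cylinder, the peroxide | the warehouse floor: the acid flask, the base flask, the oxidiser, the reducing agent, the solvent jar]
8. Porter goes back to the loading dock alone.  [the loading dock: the ammonia bottle, the catalyst vial, the chlorine cylinder, the peroxide | the warehouse floor: the acid flask, the base flask, the oxidiser, the reducing agent, the solvent jar]
9. Porter goes to the warehouse floor with the catalyst vial and the peroxide.  [the loading dock: the ammonia bottle, the chlorine cylinder | the warehouse floor: the acid flask, the base flask, the catalyst vial, the oxidiser, the peroxide, the reducing agent, the solvent jar]
10. Porter goes back to the loading dock alone.  [the loading dock: the ammonia bottle, the chlorine cylinder | the warehouse floor: the acid flask, the base flask, the catalyst vial, the oxidiser, the peroxide, the reducing agent, the solvent jar]
11. Porter goes to the warehouse floor with the ammonia bottle and the chlorine cylinder.  [the loading dock: — | the warehouse floor: the acid flask, the ammonia bottle, the base flask, the catalyst vial, the chlorine cylinder, the oxidiser, the peroxide, the reducing agent, the solvent jar]

Yes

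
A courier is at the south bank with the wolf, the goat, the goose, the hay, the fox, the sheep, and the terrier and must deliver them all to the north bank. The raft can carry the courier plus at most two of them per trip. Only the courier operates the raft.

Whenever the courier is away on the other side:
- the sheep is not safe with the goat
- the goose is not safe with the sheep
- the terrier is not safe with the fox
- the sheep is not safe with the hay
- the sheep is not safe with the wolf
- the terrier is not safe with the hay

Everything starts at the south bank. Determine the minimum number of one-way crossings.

9

Counting alone: the courier can take at most 2 across per trip to the north bank, so moving all 7 needs at least 4 loaded trips out, with a return between consecutive ones — at least 7 crossings.
The safety rule pushes this higher. Following every safe sequence of crossings, the most of the 7 that can be at the north bank as the raft arrives there on crossing 7 is 6 — never all 7.
So no plan with fewer than 9 crossings exists, and this one achieves 9:
1. Courier goes to the north bank with the sheep and the terrier.
2. Courier goes back to the south bank alone.
3. Courier goes to the north bank with the fox.
4. Courier goes back to the south bank with the terrier.
5. Courier goes to the north bank with the hay and the wolf.
6. Courier goes back to the south bank with the sheep.
7. Courier goes to the north bank with the goat and the goose.
8. Courier goes back to the south bank alone.
9. Courier goes to the north bank with the sheep and the terrier.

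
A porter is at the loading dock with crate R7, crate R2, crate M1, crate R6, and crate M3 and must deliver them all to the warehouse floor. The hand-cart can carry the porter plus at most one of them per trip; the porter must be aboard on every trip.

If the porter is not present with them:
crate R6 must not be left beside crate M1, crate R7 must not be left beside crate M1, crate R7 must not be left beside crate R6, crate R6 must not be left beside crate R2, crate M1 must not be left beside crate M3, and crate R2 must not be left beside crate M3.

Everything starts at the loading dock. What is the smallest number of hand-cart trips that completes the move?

Whatever the first load, the items left behind include a forbidden pair without the porter. No opening move is safe, so no plan exists.

impossible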